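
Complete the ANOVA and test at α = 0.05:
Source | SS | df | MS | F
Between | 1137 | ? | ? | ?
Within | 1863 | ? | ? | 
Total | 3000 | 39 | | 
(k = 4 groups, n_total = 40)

df_between = 3, df_within = 36. MS_between = 379.0, MS_within = 51.75. F = 7.324, F_crit ≈ 2.866. Reject H₀.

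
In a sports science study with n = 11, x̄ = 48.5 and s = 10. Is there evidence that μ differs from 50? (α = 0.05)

t = (x̄ - μ₀)/(s/√n) = (48.5 - 50)/(10/√11) = -0.497. df = 10, critical t = ±2.228. Fail to reject H₀.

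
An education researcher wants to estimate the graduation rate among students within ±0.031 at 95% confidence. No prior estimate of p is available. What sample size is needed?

Conservative approach: use p = 0.5 (maximizes p(1-p) = 0.25). n = z²(0.25)/E² = 1.96²×0.25/0.031² = 999.4 → n = 1000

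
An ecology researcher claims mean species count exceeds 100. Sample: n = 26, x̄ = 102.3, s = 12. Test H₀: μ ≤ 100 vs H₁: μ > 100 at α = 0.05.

t = (102.3 - 100)/(12/√26) = 0.977, df = 25. Critical t = 1.708. Fail to reject H₀.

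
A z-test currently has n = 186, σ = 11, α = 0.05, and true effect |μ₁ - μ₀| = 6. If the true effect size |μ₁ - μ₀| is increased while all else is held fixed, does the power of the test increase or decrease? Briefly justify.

Power increases: a larger true effect increases the non-centrality λ = |μ₁ - μ₀|/(σ/√n).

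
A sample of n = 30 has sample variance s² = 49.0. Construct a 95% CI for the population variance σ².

df = 29. χ²_{0.025} = 45.722, χ²_{0.975} = 16.047. CI for σ² = ((n-1)s²/χ²_{α/2}, (n-1)s²/χ²_{1-α/2}) = (29·49.0/45.722, 29·49.0/16.047) = (31.08, 88.55)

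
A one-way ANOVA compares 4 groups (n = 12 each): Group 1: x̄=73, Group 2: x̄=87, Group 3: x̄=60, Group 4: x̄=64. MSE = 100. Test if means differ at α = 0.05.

Grand mean = 71.0. SS_between = 5160.0, MS_between = 1720.0. F = 17.2, F_crit ≈ 2.816. Reject H₀.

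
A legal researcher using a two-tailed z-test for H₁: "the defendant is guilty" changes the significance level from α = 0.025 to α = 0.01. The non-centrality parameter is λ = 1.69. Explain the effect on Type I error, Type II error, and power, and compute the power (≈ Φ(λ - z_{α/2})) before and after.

Decreasing α from 0.025 to 0.01:
• Type I error rate decreases (α is the Type I rate by definition).
• Critical value moves from z_{α/2} = 2.241 to 2.576, so power = Φ(λ - z_{α/2}) goes from Φ(1.69 - 2.241) = 0.291 to Φ(1.69 - 2.576) = 0.188.
• Type II error rate β = 1 - power therefore increases (0.709 → 0.812).
Appropriate when false positives are costly — here, convicting an innocent person.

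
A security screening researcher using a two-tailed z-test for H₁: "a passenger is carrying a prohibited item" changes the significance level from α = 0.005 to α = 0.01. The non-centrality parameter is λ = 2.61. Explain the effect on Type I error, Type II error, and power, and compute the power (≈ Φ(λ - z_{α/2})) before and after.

Increasing α from 0.005 to 0.01:
• Type I error rate increases (α is the Type I rate by definition).
• Critical value moves from z_{α/2} = 2.807 to 2.576, so power = Φ(λ - z_{α/2}) goes from Φ(2.61 - 2.807) = 0.422 to Φ(2.61 - 2.576) = 0.514.
• Type II error rate β = 1 - power therefore decreases (0.578 → 0.486).
Appropriate when false negatives are costly — here, letting a prohibited item through — security breach.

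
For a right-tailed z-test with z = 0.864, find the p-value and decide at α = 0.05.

p = P(Z > 0.864) = 1 - Φ(0.864) ≈ 0.1938. Since p ≥ 0.05, fail to reject H₀ (not significant) at α = 0.05.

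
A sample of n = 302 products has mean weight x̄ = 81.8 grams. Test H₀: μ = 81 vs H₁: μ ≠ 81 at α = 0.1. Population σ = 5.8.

z = (x̄ - μ₀)/(σ/√n) = (81.8 - 81)/(5.8/√302) = 2.397. Critical value: ±1.645. Since |2.397| > 1.645, Reject H₀.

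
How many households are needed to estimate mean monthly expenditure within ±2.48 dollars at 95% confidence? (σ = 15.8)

n = (z*σ/E)² = (1.96×15.8/2.48)² = 155.9 → n = 156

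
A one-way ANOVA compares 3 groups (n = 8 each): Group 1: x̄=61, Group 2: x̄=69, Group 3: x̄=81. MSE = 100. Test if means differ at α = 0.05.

Grand mean = 70.33. SS_between = 1621.33, MS_between = 810.67. F = 8.107, F_crit ≈ 3.467. Reject H₀.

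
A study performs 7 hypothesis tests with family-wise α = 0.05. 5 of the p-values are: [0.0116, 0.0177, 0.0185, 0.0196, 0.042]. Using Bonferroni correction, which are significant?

Bonferroni α = 0.05/7 = 0.00714. None of the given p-values are significant.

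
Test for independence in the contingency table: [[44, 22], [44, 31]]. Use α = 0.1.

χ² = 0.958. df = 1, critical = 2.706. Fail to reject H₀. No evidence of dependence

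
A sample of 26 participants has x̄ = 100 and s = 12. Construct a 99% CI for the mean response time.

CI = x̄ ± t*(s/√n) = 100 ± 2.787(12/√26) = (93.44, 106.56)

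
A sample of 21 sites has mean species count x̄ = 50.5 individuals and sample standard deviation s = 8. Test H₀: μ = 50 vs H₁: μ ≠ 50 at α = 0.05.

t = (x̄ - μ₀)/(s/√n) = (50.5 - 50)/(8/√21) = 0.286. df = 20, critical t = ±2.086. Fail to reject H₀.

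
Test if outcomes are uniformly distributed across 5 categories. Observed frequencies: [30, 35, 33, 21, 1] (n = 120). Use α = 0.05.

Expected = 24 each. χ² = Σ(O-E)²/E = 32.333. df = 4, critical value = 9.488. Reject H₀.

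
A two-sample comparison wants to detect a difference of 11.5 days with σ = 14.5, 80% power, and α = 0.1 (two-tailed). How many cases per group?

n per group = 2(z_α/2 + z_β)²σ²/d² = 2×(1.645 + 0.84)²×14.5²/11.5² = 19.6 → n = 20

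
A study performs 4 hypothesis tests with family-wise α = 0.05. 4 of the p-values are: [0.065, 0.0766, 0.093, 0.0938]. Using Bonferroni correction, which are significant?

Bonferroni α = 0.05/4 = 0.0125. None of the given p-values are significant.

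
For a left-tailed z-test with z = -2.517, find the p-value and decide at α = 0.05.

p = P(Z < -2.517) = Φ(-2.517) ≈ 0.0059. Since p < 0.05, reject H₀ (significant) at α = 0.05.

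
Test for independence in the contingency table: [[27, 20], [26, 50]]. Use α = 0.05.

χ² = 6.394. df = 1, critical = 3.841. Reject H₀. Variables are dependent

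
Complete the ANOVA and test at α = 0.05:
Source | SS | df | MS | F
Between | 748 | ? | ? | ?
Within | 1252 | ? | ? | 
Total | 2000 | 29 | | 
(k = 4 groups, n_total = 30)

df_between = 3, df_within = 26. MS_between = 249.33, MS_within = 48.15. F = 5.178, F_crit ≈ 2.975. Reject H₀.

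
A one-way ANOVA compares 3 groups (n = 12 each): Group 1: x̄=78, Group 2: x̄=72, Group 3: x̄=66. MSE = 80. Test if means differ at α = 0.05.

Grand mean = 72.0. SS_between = 864.0, MS_between = 432.0. F = 5.4, F_crit ≈ 3.285. Reject H₀.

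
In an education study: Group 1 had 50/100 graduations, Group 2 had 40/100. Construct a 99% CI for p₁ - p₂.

p̂₁ = 0.5, p̂₂ = 0.4. Difference = 0.1. CI = (-0.08, 0.28)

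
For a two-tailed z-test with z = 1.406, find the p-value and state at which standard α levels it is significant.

p = 2·P(Z > |1.406|) = 2·(1 - Φ(1.406)) ≈ 0.1597. Not significant at any standard level.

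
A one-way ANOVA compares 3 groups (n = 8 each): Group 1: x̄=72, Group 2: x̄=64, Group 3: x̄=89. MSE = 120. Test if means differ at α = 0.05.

Grand mean = 75.0. SS_between = 2608.0, MS_between = 1304.0. F = 10.867, F_crit ≈ 3.467. Reject H₀.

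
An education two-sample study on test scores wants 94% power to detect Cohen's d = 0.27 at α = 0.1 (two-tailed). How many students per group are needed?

z_{α/2} = 1.645, z_β = Φ⁻¹(0.94) = 1.555. For small effect (d = 0.27): n per group = 2(z_{α/2} + z_β)²/d² = 2(1.645 + 1.555)²/0.27² = 280.9 → 281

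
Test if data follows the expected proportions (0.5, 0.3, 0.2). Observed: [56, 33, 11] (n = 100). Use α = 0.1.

Expected: [50.0, 30.0, 20.0]. χ² = 5.07. df = 2, critical = 4.605. Reject H₀.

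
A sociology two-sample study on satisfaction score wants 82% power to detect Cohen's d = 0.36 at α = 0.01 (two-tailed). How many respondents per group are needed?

z_{α/2} = 2.576, z_β = Φ⁻¹(0.82) = 0.915. For small effect (d = 0.36): n per group = 2(z_{α/2} + z_β)²/d² = 2(2.576 + 0.915)²/0.36² = 188.1 → 189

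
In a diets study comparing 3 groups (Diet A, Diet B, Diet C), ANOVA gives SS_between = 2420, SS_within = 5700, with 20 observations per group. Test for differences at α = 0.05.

df_between = 2, df_within = 57. F = MS_between/MS_within = 1210.0/100.0 = 12.1. F_crit ≈ 3.159. Reject H₀. At least one mean differs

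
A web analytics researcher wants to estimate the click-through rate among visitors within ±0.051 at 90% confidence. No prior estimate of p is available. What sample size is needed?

Conservative approach: use p = 0.5 (maximizes p(1-p) = 0.25). n = z²(0.25)/E² = 1.645²×0.25/0.051² = 260.1 → n = 261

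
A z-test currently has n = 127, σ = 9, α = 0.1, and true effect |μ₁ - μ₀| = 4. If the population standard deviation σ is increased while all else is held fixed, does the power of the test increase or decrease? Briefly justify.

Power decreases: a larger σ inflates the standard error σ/√n, pulling the sampling distribution under H₁ back toward the critical value.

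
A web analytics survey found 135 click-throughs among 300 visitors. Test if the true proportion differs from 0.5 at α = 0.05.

p̂ = 0.45, p₀ = 0.5. z = (p̂ - p₀)/√(p₀(1-p₀)/n) = -1.732. Critical: ±1.96. Fail to reject H₀.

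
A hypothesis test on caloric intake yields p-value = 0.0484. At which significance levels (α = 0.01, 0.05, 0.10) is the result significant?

p = 0.0484. Significant at: α = 0.05, 0.1.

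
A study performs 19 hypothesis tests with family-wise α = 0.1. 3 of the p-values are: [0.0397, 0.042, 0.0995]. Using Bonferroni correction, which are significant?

Bonferroni α = 0.1/19 = 0.00526. None of the given p-values are significant.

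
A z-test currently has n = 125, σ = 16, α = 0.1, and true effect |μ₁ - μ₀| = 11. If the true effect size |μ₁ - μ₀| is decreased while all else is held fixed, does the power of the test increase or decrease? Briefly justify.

Power decreases: a smaller true effect decreases the non-centrality λ = |μ₁ - μ₀|/(σ/√n).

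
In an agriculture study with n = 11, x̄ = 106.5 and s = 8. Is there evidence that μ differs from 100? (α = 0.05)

t = (x̄ - μ₀)/(s/√n) = (106.5 - 100)/(8/√11) = 2.695. df = 10, critical t = ±2.228. Reject H₀.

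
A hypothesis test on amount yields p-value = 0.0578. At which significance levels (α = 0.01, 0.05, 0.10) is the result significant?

p = 0.0578. Significant at: α = 0.1.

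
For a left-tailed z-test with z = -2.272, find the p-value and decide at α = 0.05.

p = P(Z < -2.272) = Φ(-2.272) ≈ 0.0115. Since p < 0.05, reject H₀ (significant) at α = 0.05.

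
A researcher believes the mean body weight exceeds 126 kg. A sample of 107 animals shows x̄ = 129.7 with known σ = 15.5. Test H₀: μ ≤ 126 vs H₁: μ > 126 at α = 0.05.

z = 2.469. Critical value: 1.645. Reject H₀.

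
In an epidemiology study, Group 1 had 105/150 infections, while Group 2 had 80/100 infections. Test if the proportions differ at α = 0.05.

p̂₁ = 0.7, p̂₂ = 0.8, pooled p̂ = 0.74. z = -1.766. Critical: ±1.96. Fail to reject H₀.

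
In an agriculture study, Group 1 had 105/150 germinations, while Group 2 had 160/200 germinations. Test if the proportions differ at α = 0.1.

p̂₁ = 0.7, p̂₂ = 0.8, pooled p̂ = 0.757. z = -2.159. Critical: ±1.645. Reject H₀.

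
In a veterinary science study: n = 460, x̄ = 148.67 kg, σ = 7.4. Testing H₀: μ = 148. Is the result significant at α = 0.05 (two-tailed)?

z = (148.67 - 148)/(7.4/√460) = 1.942. Since |z| ≤ 1.96, not significant at α = 0.05.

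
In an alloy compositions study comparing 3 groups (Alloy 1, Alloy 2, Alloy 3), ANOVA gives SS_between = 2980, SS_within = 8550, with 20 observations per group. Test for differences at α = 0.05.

df_between = 2, df_within = 57. F = MS_between/MS_within = 1490.0/150.0 = 9.933. F_crit ≈ 3.159. Reject H₀. At least one mean differs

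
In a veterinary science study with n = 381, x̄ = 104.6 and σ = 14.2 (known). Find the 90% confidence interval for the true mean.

CI = x̄ ± z*(σ/√n) = 104.6 ± 1.645(14.2/√381) = 104.6 ± 1.2 = (103.4, 105.8)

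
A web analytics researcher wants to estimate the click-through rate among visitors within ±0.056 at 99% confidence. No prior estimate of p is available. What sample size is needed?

Conservative approach: use p = 0.5 (maximizes p(1-p) = 0.25). n = z²(0.25)/E² = 2.576²×0.25/0.056² = 529.0 → n = 529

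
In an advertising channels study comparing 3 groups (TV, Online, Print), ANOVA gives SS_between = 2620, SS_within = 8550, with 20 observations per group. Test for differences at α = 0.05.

df_between = 2, df_within = 57. F = MS_between/MS_within = 1310.0/150.0 = 8.733. F_crit ≈ 3.159. Reject H₀. At least one mean differs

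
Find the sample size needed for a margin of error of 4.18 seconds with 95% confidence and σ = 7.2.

n = (z*σ/E)² = (1.96×7.2/4.18)² = 11.4 → n = 12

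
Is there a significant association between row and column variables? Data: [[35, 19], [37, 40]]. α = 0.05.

χ² = 3.603. df = 1, critical = 3.841. Fail to reject H₀. No evidence of dependence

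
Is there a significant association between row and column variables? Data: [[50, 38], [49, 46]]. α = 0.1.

χ² = 0.505. df = 1, critical = 2.706. Fail to reject H₀. No evidence of dependence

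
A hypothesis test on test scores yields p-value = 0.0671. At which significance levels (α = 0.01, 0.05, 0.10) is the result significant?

p = 0.0671. Significant at: α = 0.1.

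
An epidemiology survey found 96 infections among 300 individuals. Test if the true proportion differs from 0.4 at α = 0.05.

p̂ = 0.32, p₀ = 0.4. z = (p̂ - p₀)/√(p₀(1-p₀)/n) = -2.828. Critical: ±1.96. Reject H₀.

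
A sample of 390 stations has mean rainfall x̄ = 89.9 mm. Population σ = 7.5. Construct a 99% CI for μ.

CI = x̄ ± z*(σ/√n) = 89.9 ± 2.576(7.5/√390) = 89.9 ± 0.98 = (88.92, 90.88)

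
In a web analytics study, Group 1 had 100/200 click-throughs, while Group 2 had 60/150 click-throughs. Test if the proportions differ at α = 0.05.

p̂₁ = 0.5, p̂₂ = 0.4, pooled p̂ = 0.457. z = 1.858. Critical: ±1.96. Fail to reject H₀.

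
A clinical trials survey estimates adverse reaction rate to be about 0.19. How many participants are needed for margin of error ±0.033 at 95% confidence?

n = z²p(1-p)/E² = 1.96²×0.19×0.81/0.033² = 542.9 → n = 543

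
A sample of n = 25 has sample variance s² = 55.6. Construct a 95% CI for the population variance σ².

df = 24. χ²_{0.025} = 39.364, χ²_{0.975} = 12.401. CI for σ² = ((n-1)s²/χ²_{α/2}, (n-1)s²/χ²_{1-α/2}) = (24·55.6/39.364, 24·55.6/12.401) = (33.9, 107.6)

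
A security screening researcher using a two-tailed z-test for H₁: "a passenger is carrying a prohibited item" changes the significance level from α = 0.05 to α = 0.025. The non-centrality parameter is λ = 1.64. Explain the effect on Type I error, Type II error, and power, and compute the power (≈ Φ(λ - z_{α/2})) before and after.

Decreasing α from 0.05 to 0.025:
• Type I error rate decreases (α is the Type I rate by definition).
• Critical value moves from z_{α/2} = 1.96 to 2.241, so power = Φ(λ - z_{α/2}) goes from Φ(1.64 - 1.96) = 0.374 to Φ(1.64 - 2.241) = 0.274.
• Type II error rate β = 1 - power therefore increases (0.626 → 0.726).
Appropriate when false positives are costly — here, detaining an innocent passenger — delay and inconvenience.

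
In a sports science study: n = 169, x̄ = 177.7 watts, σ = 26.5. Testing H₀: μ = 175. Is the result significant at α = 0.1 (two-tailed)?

z = (177.7 - 175)/(26.5/√169) = 1.325. Since |z| ≤ 1.645, not significant at α = 0.1.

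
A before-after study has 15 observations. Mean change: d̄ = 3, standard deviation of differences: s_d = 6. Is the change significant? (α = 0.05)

t = d̄/(s_d/√n) = 3/(6/√15) = 1.936. df = 14, critical t = ±2.145. Fail to reject H₀.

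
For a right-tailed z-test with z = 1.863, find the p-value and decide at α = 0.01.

p = P(Z > 1.863) = 1 - Φ(1.863) ≈ 0.0312. Since p ≥ 0.01, fail to reject H₀ (not significant) at α = 0.01.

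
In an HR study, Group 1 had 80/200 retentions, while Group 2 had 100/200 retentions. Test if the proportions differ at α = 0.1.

p̂₁ = 0.4, p̂₂ = 0.5, pooled p̂ = 0.45. z = -2.01. Critical: ±1.645. Reject H₀.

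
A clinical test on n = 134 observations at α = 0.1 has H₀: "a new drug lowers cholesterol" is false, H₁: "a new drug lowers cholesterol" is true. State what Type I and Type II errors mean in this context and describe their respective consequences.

Type I (false positive): concluding that a new drug lowers cholesterol when it is not — approving an ineffective drug — patients take a useless medication and may skip effective alternatives. Type II (false negative): failing to conclude that a new drug lowers cholesterol when it is — shelving an effective drug — patients miss out on a treatment that would have helped. Which is costlier depends on domain priorities and is a judgement call rather than a statistical fact.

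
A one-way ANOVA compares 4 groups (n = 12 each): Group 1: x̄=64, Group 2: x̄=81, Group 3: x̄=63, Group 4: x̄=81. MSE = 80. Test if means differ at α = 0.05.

Grand mean = 72.25. SS_between = 3681.0, MS_between = 1227.0. F = 15.338, F_crit ≈ 2.816. Reject H₀.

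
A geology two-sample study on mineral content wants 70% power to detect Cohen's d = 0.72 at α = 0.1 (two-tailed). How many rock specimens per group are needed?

z_{α/2} = 1.645, z_β = Φ⁻¹(0.7) = 0.524. For medium effect (d = 0.72): n per group = 2(z_{α/2} + z_β)²/d² = 2(1.645 + 0.524)²/0.72² = 18.2 → 19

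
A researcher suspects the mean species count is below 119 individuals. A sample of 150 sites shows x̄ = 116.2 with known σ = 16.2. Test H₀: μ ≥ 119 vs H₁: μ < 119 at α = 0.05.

z = -2.117. Critical value: -1.645. Reject H₀.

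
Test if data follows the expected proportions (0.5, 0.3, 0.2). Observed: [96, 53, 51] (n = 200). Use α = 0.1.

Expected: [100.0, 60.0, 40.0]. χ² = 4.002. df = 2, critical = 4.605. Fail to reject H₀.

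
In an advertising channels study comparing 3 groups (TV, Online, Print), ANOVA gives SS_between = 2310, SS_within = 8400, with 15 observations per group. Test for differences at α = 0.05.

df_between = 2, df_within = 42. F = MS_between/MS_within = 1155.0/200.0 = 5.775. F_crit ≈ 3.22. Reject H₀. At least one mean differs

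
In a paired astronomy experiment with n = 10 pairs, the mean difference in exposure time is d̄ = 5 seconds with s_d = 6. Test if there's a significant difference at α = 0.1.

t = d̄/(s_d/√n) = 5/(6/√10) = 2.635. df = 9, critical t = ±1.833. Reject H₀.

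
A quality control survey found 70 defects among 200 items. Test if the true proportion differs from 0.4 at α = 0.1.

p̂ = 0.35, p₀ = 0.4. z = (p̂ - p₀)/√(p₀(1-p₀)/n) = -1.443. Critical: ±1.645. Fail to reject H₀.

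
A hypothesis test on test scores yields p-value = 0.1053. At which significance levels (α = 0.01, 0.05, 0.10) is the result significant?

p = 0.1053. Not significant at any of the given levels.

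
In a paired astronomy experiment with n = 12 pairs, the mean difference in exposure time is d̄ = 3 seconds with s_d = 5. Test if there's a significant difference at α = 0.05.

t = d̄/(s_d/√n) = 3/(5/√12) = 2.078. df = 11, critical t = ±2.201. Fail to reject H₀.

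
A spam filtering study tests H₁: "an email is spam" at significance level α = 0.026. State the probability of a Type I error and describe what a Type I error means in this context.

P(Type I error) = α = 0.026. A Type I error is rejecting H₀ when H₀ is actually true (false positive) — here, concluding that an email is spam when in fact this is not the case. Consequence: a legitimate email is sent to the spam folder and the user misses it.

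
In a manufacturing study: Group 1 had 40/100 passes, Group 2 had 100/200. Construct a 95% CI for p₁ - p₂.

p̂₁ = 0.4, p̂₂ = 0.5. Difference = -0.1. CI = (-0.218, 0.018)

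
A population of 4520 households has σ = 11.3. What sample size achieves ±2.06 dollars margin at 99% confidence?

Without FPC: n₀ = (2.576×11.3/2.06)² = 199.671. With FPC: n = n₀N/(n₀+N-1) = 191.3 → n = 192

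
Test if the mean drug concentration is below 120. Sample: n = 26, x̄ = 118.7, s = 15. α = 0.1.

t = (118.7 - 120)/(15/√26) = -0.442, df = 25. Critical t = -1.316. Fail to reject H₀.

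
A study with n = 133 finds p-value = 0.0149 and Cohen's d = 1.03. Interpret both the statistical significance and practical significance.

Statistically significant (p = 0.0149 < 0.05). Cohen's d = 1.03 indicates a large effect size. Both statistical and practical significance should be considered.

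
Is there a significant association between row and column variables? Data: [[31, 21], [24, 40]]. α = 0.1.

χ² = 5.628. df = 1, critical = 2.706. Reject H₀. Variables are dependent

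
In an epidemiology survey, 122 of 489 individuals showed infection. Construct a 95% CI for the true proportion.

p̂ = 0.249. CI = p̂ ± z*√(p̂(1-p̂)/n) = (0.211, 0.288)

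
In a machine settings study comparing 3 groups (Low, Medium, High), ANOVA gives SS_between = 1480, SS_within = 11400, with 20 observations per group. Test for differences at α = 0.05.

df_between = 2, df_within = 57. F = MS_between/MS_within = 740.0/200.0 = 3.7. F_crit ≈ 3.159. Reject H₀. At least one mean differs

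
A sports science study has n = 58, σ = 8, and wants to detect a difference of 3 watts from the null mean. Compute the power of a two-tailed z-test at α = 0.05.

SE = σ/√n = 8/√58 = 1.05. Non-centrality λ = d/SE = 3/1.05 = 2.856. Power ≈ Φ(λ - z_{α/2}) = Φ(2.856 - 1.96) = Φ(0.896) = 0.815.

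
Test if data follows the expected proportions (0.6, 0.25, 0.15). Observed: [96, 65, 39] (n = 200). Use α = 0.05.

Expected: [120.0, 50.0, 30.0]. χ² = 12.0. df = 2, critical = 5.991. Reject H₀.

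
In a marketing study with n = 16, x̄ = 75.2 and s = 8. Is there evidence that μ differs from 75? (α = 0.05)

t = (x̄ - μ₀)/(s/√n) = (75.2 - 75)/(8/√16) = 0.1. df = 15, critical t = ±2.131. Fail to reject H₀.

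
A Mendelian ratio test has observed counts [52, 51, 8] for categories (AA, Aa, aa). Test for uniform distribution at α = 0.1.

Expected = 37 each. χ² = Σ(O-E)²/E = 34.108. df = 2, critical value = 4.605. Reject H₀.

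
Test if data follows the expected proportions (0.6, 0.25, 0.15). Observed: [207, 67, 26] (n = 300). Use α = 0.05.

Expected: [180.0, 75.0, 45.0]. χ² = 12.926. df = 2, critical = 5.991. Reject H₀.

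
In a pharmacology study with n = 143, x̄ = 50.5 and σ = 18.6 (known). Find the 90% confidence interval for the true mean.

CI = x̄ ± z*(σ/√n) = 50.5 ± 1.645(18.6/√143) = 50.5 ± 2.56 = (47.94, 53.06)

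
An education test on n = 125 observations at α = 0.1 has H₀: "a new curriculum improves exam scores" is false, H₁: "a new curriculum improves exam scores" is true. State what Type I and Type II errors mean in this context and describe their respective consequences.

Type I (false positive): concluding that a new curriculum improves exam scores when it is not — adopting a curriculum that gives no real benefit — disruption for nothing. Type II (false negative): failing to conclude that a new curriculum improves exam scores when it is — keeping the old curriculum when the new one would have helped students. Which is costlier depends on domain priorities and is a judgement call rather than a statistical fact.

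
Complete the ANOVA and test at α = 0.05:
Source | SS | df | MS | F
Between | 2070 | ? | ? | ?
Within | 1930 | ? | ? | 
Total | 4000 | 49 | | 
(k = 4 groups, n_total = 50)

df_between = 3, df_within = 46. MS_between = 690.0, MS_within = 41.96. F = 16.446, F_crit ≈ 2.807. Reject H₀.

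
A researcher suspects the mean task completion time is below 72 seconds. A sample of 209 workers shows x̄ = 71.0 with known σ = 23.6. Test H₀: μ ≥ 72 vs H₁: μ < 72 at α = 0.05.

z = -0.613. Critical value: -1.645. Fail to reject H₀.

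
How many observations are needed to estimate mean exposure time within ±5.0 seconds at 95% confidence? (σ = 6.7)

n = (z*σ/E)² = (1.96×6.7/5.0)² = 6.9 → n = 7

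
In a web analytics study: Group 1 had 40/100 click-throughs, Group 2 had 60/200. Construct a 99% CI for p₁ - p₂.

p̂₁ = 0.4, p̂₂ = 0.3. Difference = 0.1. CI = (-0.051, 0.251)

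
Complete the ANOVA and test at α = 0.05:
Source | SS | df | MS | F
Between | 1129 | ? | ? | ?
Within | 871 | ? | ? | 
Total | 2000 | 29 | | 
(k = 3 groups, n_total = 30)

df_between = 2, df_within = 27. MS_between = 564.5, MS_within = 32.26. F = 17.499, F_crit ≈ 3.354. Reject H₀.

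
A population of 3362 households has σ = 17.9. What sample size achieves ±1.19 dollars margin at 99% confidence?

Without FPC: n₀ = (2.576×17.9/1.19)² = 1501.426. With FPC: n = n₀N/(n₀+N-1) = 1038.1 → n = 1039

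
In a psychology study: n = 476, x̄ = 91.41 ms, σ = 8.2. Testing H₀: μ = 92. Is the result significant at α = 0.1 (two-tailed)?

z = (91.41 - 92)/(8.2/√476) = -1.57. Since |z| ≤ 1.645, not significant at α = 0.1.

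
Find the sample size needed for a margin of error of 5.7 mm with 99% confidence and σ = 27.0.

n = (z*σ/E)² = (2.576×27.0/5.7)² = 148.9 → n = 149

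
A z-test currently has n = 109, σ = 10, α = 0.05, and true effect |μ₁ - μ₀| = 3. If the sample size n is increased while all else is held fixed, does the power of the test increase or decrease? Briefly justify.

Power increases: a larger n shrinks the standard error σ/√n, moving the sampling distribution under H₁ further from the critical value.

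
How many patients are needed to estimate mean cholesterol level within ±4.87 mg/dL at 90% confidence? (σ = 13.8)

n = (z*σ/E)² = (1.645×13.8/4.87)² = 21.7 → n = 22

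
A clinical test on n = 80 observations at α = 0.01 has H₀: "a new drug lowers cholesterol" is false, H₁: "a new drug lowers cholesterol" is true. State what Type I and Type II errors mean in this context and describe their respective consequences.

Type I (false positive): concluding that a new drug lowers cholesterol when it is not — approving an ineffective drug — patients take a useless medication and may skip effective alternatives. Type II (false negative): failing to conclude that a new drug lowers cholesterol when it is — shelving an effective drug — patients miss out on a treatment that would have helped. Which is costlier depends on domain priorities and is a judgement call rather than a statistical fact.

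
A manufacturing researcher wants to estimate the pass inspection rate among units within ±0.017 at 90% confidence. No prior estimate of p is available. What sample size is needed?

Conservative approach: use p = 0.5 (maximizes p(1-p) = 0.25). n = z²(0.25)/E² = 1.645²×0.25/0.017² = 2340.9 → n = 2341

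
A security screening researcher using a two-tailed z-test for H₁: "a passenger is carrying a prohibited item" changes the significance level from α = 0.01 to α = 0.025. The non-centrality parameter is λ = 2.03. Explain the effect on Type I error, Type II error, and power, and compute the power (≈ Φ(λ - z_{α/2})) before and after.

Increasing α from 0.01 to 0.025:
• Type I error rate increases (α is the Type I rate by definition).
• Critical value moves from z_{α/2} = 2.576 to 2.241, so power = Φ(λ - z_{α/2}) goes from Φ(2.03 - 2.576) = 0.293 to Φ(2.03 - 2.241) = 0.416.
• Type II error rate β = 1 - power therefore decreases (0.707 → 0.584).
Appropriate when false negatives are costly — here, letting a prohibited item through — security breach.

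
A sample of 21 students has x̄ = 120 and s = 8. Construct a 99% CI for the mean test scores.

CI = x̄ ± t*(s/√n) = 120 ± 2.845(8/√21) = (115.03, 124.97)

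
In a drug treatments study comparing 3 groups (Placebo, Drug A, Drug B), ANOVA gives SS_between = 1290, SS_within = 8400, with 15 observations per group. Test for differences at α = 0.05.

df_between = 2, df_within = 42. F = MS_between/MS_within = 645.0/200.0 = 3.225. F_crit ≈ 3.22. Reject H₀. At least one mean differs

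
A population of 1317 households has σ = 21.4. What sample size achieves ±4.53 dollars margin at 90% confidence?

Without FPC: n₀ = (1.645×21.4/4.53)² = 60.39. With FPC: n = n₀N/(n₀+N-1) = 57.8 → n = 58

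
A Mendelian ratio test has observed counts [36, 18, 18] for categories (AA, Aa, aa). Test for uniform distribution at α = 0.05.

Expected = 24 each. χ² = Σ(O-E)²/E = 9.0. df = 2, critical value = 5.991. Reject H₀.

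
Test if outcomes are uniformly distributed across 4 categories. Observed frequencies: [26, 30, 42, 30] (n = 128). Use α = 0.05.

Expected = 32 each. χ² = Σ(O-E)²/E = 4.5. df = 3, critical value = 7.815. Fail to reject H₀.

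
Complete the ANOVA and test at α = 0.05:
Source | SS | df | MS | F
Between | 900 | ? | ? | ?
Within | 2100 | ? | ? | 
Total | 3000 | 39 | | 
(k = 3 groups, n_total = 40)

df_between = 2, df_within = 37. MS_between = 450.0, MS_within = 56.76. F = 7.929, F_crit ≈ 3.252. Reject H₀.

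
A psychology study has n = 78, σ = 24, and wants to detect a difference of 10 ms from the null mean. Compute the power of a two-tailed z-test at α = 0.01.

SE = σ/√n = 24/√78 = 2.717. Non-centrality λ = d/SE = 10/2.717 = 3.68. Power ≈ Φ(λ - z_{α/2}) = Φ(3.68 - 2.576) = Φ(1.104) = 0.865.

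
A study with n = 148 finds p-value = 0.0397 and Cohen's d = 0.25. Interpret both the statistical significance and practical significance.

Statistically significant (p = 0.0397 < 0.05). Cohen's d = 0.25 indicates a small effect size. Both statistical and practical significance should be considered.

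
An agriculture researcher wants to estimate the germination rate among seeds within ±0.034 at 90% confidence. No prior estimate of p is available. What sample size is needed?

Conservative approach: use p = 0.5 (maximizes p(1-p) = 0.25). n = z²(0.25)/E² = 1.645²×0.25/0.034² = 585.2 → n = 586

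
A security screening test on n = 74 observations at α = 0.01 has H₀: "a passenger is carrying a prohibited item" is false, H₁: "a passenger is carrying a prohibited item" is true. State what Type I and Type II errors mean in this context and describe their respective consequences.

Type I (false positive): concluding that a passenger is carrying a prohibited item when it is not — detaining an innocent passenger — delay and inconvenience. Type II (false negative): failing to conclude that a passenger is carrying a prohibited item when it is — letting a prohibited item through — security breach. Which is costlier depends on domain priorities and is a judgement call rather than a statistical fact.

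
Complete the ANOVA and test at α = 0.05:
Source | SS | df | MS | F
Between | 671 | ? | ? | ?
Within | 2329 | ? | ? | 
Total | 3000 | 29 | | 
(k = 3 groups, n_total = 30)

df_between = 2, df_within = 27. MS_between = 335.5, MS_within = 86.26. F = 3.889, F_crit ≈ 3.354. Reject H₀.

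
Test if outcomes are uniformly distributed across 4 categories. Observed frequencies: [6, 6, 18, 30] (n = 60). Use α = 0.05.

Expected = 15 each. χ² = Σ(O-E)²/E = 26.4. df = 3, critical value = 7.815. Reject H₀.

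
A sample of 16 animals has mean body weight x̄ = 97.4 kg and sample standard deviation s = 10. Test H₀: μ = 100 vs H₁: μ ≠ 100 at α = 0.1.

t = (x̄ - μ₀)/(s/√n) = (97.4 - 100)/(10/√16) = -1.04. df = 15, critical t = ±1.753. Fail to reject H₀.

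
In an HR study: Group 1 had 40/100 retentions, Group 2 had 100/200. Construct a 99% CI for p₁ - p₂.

p̂₁ = 0.4, p̂₂ = 0.5. Difference = -0.1. CI = (-0.256, 0.056)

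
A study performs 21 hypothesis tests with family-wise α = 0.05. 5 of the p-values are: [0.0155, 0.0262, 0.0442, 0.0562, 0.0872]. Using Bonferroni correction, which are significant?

Bonferroni α = 0.05/21 = 0.00238. None of the given p-values are significant.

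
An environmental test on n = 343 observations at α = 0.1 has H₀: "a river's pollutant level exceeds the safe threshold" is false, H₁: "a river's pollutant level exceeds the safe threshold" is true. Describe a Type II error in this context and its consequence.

Type II error: failing to reject H₀ when it is false — concluding that a river's pollutant level exceeds the safe threshold is not supported when in fact it is. Consequence: allowing unsafe pollution to continue.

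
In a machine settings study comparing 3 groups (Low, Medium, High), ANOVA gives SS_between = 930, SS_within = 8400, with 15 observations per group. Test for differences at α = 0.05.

df_between = 2, df_within = 42. F = MS_between/MS_within = 465.0/200.0 = 2.325. F_crit ≈ 3.22. Fail to reject H₀.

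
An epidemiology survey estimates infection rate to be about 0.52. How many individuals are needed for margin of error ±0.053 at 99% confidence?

n = z²p(1-p)/E² = 2.576²×0.52×0.48/0.053² = 589.6 → n = 590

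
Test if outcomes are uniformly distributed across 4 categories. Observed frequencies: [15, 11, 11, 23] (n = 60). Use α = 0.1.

Expected = 15 each. χ² = Σ(O-E)²/E = 6.4. df = 3, critical value = 6.251. Reject H₀.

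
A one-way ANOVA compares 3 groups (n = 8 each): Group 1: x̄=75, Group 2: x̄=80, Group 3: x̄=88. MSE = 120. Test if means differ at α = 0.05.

Grand mean = 81.0. SS_between = 688.0, MS_between = 344.0. F = 2.867, F_crit ≈ 3.467. Fail to reject H₀.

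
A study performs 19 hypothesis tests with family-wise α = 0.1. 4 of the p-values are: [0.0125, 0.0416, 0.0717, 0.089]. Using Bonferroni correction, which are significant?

Bonferroni α = 0.1/19 = 0.00526. None of the given p-values are significant.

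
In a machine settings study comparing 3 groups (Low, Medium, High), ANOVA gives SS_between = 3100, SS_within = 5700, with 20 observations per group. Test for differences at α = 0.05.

df_between = 2, df_within = 57. F = MS_between/MS_within = 1550.0/100.0 = 15.5. F_crit ≈ 3.159. Reject H₀. At least one mean differs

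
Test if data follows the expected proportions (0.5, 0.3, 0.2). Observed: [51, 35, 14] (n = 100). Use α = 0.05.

Expected: [50.0, 30.0, 20.0]. χ² = 2.653. df = 2, critical = 5.991. Fail to reject H₀.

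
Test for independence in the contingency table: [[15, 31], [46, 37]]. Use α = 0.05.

χ² = 6.179. df = 1, critical = 3.841. Reject H₀. Variables are dependent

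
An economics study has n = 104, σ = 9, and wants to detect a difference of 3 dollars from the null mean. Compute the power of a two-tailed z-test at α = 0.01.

SE = σ/√n = 9/√104 = 0.883. Non-centrality λ = d/SE = 3/0.883 = 3.399. Power ≈ Φ(λ - z_{α/2}) = Φ(3.399 - 2.576) = Φ(0.823) = 0.795.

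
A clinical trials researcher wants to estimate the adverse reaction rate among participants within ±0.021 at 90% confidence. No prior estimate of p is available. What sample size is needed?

Conservative approach: use p = 0.5 (maximizes p(1-p) = 0.25). n = z²(0.25)/E² = 1.645²×0.25/0.021² = 1534.03 → n = 1535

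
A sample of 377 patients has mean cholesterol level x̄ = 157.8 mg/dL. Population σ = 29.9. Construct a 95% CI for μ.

CI = x̄ ± z*(σ/√n) = 157.8 ± 1.96(29.9/√377) = 157.8 ± 3.02 = (154.78, 160.82)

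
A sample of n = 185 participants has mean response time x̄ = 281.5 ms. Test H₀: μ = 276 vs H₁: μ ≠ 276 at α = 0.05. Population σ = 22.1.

z = (x̄ - μ₀)/(σ/√n) = (281.5 - 276)/(22.1/√185) = 3.385. Critical value: ±1.96. Since |3.385| > 1.96, Reject H₀.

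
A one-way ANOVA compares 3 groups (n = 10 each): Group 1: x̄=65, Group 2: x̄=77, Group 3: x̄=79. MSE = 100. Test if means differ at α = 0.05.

Grand mean = 73.67. SS_between = 1146.67, MS_between = 573.33. F = 5.733, F_crit ≈ 3.354. Reject H₀.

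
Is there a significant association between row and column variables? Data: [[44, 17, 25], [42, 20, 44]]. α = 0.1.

χ² = 3.476. df = 2, critical = 4.605. Fail to reject H₀. No evidence of dependence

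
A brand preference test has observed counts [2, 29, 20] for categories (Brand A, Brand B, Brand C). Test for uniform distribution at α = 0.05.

Expected = 17 each. χ² = Σ(O-E)²/E = 22.235. df = 2, critical value = 5.991. Reject H₀.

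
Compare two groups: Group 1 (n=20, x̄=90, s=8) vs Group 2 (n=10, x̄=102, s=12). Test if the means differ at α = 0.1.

Pooled sp = 9.47. t = -3.271, df = 28. Critical t = ±1.701. Reject H₀.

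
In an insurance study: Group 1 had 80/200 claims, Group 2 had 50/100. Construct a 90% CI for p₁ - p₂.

p̂₁ = 0.4, p̂₂ = 0.5. Difference = -0.1. CI = (-0.2, 0.0)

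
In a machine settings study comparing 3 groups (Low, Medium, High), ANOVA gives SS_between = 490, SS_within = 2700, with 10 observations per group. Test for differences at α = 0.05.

df_between = 2, df_within = 27. F = MS_between/MS_within = 245.0/100.0 = 2.45. F_crit ≈ 3.354. Fail to reject H₀.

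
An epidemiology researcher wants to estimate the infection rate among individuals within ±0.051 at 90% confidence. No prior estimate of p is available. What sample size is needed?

Conservative approach: use p = 0.5 (maximizes p(1-p) = 0.25). n = z²(0.25)/E² = 1.645²×0.25/0.051² = 260.1 → n = 261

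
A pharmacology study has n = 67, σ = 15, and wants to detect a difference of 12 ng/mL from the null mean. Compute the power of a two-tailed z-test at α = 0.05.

SE = σ/√n = 15/√67 = 1.833. Non-centrality λ = d/SE = 12/1.833 = 6.548. Power ≈ Φ(λ - z_{α/2}) = Φ(6.548 - 1.96) = Φ(4.588) = 1.0.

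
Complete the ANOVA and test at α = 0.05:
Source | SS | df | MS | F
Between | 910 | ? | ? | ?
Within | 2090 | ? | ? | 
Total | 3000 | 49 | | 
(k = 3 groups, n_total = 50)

df_between = 2, df_within = 47. MS_between = 455.0, MS_within = 44.47. F = 10.232, F_crit ≈ 3.195. Reject H₀.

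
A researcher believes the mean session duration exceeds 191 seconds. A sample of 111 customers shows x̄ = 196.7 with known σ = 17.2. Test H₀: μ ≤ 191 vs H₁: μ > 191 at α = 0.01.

z = 3.491. Critical value: 2.33. Reject H₀.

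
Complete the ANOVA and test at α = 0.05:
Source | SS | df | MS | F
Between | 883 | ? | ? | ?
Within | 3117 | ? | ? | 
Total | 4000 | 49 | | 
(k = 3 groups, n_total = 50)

df_between = 2, df_within = 47. MS_between = 441.5, MS_within = 66.32. F = 6.657, F_crit ≈ 3.195. Reject H₀.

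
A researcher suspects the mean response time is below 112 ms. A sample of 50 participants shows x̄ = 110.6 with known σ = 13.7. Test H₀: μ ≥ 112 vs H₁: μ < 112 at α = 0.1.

z = -0.723. Critical value: -1.28. Fail to reject H₀.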